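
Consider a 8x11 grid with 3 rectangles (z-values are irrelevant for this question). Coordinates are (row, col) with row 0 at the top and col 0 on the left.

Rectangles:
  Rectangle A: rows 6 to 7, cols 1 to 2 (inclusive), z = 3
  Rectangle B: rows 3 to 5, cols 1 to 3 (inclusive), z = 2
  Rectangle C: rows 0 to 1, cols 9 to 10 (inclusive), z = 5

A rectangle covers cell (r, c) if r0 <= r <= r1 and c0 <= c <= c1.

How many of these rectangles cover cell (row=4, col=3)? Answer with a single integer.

Answer: 1

Derivation:
Check cell (4,3):
  A: rows 6-7 cols 1-2 -> outside (row miss)
  B: rows 3-5 cols 1-3 -> covers
  C: rows 0-1 cols 9-10 -> outside (row miss)
Count covering = 1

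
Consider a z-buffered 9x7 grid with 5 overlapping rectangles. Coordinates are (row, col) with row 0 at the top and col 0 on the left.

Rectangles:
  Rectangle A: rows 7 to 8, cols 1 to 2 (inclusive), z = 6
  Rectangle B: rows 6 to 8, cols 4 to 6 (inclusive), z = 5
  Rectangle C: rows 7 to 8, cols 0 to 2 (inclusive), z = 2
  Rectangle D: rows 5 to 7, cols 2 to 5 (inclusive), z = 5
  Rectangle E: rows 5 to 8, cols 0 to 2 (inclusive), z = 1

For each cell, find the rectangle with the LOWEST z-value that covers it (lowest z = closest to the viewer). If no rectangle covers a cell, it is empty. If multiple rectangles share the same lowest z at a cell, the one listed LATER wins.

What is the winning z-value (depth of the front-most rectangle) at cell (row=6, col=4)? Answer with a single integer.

Check cell (6,4):
  A: rows 7-8 cols 1-2 -> outside (row miss)
  B: rows 6-8 cols 4-6 z=5 -> covers; best now B (z=5)
  C: rows 7-8 cols 0-2 -> outside (row miss)
  D: rows 5-7 cols 2-5 z=5 -> covers; best now D (z=5)
  E: rows 5-8 cols 0-2 -> outside (col miss)
Winner: D at z=5

Answer: 5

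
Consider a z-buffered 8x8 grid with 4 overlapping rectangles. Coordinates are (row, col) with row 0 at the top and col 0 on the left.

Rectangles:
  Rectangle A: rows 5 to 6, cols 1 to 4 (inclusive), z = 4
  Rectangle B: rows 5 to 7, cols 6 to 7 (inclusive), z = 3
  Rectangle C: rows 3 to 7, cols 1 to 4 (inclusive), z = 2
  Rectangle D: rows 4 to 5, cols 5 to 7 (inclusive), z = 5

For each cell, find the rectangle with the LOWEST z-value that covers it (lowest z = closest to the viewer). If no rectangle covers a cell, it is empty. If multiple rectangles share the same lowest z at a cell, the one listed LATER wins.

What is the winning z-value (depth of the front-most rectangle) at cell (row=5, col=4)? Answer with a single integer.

Check cell (5,4):
  A: rows 5-6 cols 1-4 z=4 -> covers; best now A (z=4)
  B: rows 5-7 cols 6-7 -> outside (col miss)
  C: rows 3-7 cols 1-4 z=2 -> covers; best now C (z=2)
  D: rows 4-5 cols 5-7 -> outside (col miss)
Winner: C at z=2

Answer: 2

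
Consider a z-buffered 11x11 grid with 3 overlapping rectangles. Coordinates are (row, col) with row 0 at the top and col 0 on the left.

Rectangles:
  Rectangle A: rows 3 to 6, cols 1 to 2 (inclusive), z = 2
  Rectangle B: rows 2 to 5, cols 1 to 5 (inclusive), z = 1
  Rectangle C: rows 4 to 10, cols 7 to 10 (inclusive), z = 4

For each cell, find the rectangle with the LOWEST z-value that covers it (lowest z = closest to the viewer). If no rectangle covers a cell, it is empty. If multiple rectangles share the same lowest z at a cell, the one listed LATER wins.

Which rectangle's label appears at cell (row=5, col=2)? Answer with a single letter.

Answer: B

Derivation:
Check cell (5,2):
  A: rows 3-6 cols 1-2 z=2 -> covers; best now A (z=2)
  B: rows 2-5 cols 1-5 z=1 -> covers; best now B (z=1)
  C: rows 4-10 cols 7-10 -> outside (col miss)
Winner: B at z=1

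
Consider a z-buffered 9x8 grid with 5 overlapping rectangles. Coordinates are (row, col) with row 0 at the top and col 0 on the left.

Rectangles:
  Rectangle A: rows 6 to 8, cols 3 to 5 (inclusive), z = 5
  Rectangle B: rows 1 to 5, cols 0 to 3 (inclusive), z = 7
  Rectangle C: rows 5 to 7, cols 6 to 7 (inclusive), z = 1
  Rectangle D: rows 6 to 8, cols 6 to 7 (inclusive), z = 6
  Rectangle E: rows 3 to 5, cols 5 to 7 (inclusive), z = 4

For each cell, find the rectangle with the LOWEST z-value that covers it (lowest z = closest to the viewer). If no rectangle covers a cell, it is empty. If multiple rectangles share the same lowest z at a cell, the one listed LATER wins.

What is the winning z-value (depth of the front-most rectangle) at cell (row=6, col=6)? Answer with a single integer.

Answer: 1

Derivation:
Check cell (6,6):
  A: rows 6-8 cols 3-5 -> outside (col miss)
  B: rows 1-5 cols 0-3 -> outside (row miss)
  C: rows 5-7 cols 6-7 z=1 -> covers; best now C (z=1)
  D: rows 6-8 cols 6-7 z=6 -> covers; best now C (z=1)
  E: rows 3-5 cols 5-7 -> outside (row miss)
Winner: C at z=1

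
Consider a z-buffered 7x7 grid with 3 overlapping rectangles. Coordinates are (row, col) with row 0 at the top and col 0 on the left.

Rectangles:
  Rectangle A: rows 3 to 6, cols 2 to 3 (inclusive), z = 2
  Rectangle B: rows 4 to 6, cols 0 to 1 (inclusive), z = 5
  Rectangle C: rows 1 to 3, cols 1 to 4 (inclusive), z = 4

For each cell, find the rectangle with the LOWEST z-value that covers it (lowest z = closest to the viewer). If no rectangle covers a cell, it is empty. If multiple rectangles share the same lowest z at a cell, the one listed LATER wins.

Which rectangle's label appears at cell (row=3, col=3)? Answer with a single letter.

Check cell (3,3):
  A: rows 3-6 cols 2-3 z=2 -> covers; best now A (z=2)
  B: rows 4-6 cols 0-1 -> outside (row miss)
  C: rows 1-3 cols 1-4 z=4 -> covers; best now A (z=2)
Winner: A at z=2

Answer: A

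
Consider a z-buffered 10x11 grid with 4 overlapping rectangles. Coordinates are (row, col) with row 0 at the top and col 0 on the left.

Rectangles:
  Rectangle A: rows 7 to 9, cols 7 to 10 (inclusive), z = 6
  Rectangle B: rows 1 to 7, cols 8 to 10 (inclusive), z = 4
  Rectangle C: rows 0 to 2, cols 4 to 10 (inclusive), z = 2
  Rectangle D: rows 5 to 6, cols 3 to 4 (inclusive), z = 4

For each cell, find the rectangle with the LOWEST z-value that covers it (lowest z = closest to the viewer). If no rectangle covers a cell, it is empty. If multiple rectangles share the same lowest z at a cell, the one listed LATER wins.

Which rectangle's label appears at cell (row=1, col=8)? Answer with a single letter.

Answer: C

Derivation:
Check cell (1,8):
  A: rows 7-9 cols 7-10 -> outside (row miss)
  B: rows 1-7 cols 8-10 z=4 -> covers; best now B (z=4)
  C: rows 0-2 cols 4-10 z=2 -> covers; best now C (z=2)
  D: rows 5-6 cols 3-4 -> outside (row miss)
Winner: C at z=2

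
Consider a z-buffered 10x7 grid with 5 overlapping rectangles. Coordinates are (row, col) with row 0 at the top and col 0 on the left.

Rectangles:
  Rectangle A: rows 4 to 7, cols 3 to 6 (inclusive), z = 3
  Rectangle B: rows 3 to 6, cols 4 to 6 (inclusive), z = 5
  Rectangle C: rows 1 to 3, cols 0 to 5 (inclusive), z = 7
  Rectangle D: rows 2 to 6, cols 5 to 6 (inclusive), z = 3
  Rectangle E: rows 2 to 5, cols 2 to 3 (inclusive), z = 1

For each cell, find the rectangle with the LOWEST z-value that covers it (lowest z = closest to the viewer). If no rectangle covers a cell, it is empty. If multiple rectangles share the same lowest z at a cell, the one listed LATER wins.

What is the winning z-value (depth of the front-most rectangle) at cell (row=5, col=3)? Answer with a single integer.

Check cell (5,3):
  A: rows 4-7 cols 3-6 z=3 -> covers; best now A (z=3)
  B: rows 3-6 cols 4-6 -> outside (col miss)
  C: rows 1-3 cols 0-5 -> outside (row miss)
  D: rows 2-6 cols 5-6 -> outside (col miss)
  E: rows 2-5 cols 2-3 z=1 -> covers; best now E (z=1)
Winner: E at z=1

Answer: 1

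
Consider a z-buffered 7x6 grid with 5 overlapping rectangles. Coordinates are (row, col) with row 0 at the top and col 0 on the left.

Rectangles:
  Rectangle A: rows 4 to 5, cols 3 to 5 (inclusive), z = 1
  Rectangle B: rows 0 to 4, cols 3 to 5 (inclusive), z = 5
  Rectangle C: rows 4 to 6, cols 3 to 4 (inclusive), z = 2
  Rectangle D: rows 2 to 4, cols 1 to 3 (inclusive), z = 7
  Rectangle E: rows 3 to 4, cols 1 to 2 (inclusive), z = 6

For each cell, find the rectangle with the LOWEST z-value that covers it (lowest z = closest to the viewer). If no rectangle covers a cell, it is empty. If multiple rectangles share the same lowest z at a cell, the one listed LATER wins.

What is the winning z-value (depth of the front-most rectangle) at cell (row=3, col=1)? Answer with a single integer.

Answer: 6

Derivation:
Check cell (3,1):
  A: rows 4-5 cols 3-5 -> outside (row miss)
  B: rows 0-4 cols 3-5 -> outside (col miss)
  C: rows 4-6 cols 3-4 -> outside (row miss)
  D: rows 2-4 cols 1-3 z=7 -> covers; best now D (z=7)
  E: rows 3-4 cols 1-2 z=6 -> covers; best now E (z=6)
Winner: E at z=6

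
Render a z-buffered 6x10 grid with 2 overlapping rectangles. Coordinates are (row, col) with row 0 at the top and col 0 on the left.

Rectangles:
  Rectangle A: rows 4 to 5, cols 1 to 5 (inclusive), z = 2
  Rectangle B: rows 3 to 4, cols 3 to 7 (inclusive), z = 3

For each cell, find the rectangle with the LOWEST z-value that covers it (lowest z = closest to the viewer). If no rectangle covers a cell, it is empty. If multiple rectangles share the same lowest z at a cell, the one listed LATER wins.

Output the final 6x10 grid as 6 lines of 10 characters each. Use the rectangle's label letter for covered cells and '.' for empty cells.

..........
..........
..........
...BBBBB..
.AAAAABB..
.AAAAA....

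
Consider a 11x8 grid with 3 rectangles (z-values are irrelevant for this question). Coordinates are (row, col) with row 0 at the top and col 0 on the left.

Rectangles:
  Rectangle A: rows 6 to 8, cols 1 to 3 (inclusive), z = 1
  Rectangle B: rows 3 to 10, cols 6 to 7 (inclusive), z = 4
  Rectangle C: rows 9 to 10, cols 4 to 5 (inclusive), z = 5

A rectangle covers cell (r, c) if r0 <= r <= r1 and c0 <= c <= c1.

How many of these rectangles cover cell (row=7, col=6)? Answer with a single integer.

Check cell (7,6):
  A: rows 6-8 cols 1-3 -> outside (col miss)
  B: rows 3-10 cols 6-7 -> covers
  C: rows 9-10 cols 4-5 -> outside (row miss)
Count covering = 1

Answer: 1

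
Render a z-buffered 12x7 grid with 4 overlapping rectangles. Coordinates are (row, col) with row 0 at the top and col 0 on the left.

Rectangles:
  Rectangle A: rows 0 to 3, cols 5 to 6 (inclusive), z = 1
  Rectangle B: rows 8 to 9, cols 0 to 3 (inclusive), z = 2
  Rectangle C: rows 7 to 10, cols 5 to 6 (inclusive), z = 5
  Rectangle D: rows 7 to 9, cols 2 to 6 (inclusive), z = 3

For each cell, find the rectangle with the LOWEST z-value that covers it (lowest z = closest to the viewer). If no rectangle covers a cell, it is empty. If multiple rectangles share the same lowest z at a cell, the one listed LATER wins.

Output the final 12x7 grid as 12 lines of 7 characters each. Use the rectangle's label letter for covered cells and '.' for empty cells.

.....AA
.....AA
.....AA
.....AA
.......
.......
.......
..DDDDD
BBBBDDD
BBBBDDD
.....CC
.......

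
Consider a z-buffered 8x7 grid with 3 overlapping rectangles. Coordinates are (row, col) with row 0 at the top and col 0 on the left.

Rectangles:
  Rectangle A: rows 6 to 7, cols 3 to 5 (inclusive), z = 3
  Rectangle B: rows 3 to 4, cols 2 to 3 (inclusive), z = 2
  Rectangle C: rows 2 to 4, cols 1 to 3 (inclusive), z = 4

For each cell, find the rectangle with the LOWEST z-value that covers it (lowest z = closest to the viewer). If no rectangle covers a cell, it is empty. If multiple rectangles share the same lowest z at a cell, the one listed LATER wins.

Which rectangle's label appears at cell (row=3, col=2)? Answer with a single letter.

Check cell (3,2):
  A: rows 6-7 cols 3-5 -> outside (row miss)
  B: rows 3-4 cols 2-3 z=2 -> covers; best now B (z=2)
  C: rows 2-4 cols 1-3 z=4 -> covers; best now B (z=2)
Winner: B at z=2

Answer: B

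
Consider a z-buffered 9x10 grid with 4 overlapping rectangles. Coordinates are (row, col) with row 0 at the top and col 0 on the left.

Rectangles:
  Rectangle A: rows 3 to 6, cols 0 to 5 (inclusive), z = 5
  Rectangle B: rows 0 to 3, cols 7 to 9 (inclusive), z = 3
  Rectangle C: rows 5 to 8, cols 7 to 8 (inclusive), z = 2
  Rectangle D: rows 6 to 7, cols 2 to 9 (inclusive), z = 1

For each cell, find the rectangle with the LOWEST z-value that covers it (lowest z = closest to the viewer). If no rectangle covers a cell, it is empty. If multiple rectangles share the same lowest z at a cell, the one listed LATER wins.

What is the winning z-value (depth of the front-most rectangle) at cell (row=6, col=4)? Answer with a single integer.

Answer: 1

Derivation:
Check cell (6,4):
  A: rows 3-6 cols 0-5 z=5 -> covers; best now A (z=5)
  B: rows 0-3 cols 7-9 -> outside (row miss)
  C: rows 5-8 cols 7-8 -> outside (col miss)
  D: rows 6-7 cols 2-9 z=1 -> covers; best now D (z=1)
Winner: D at z=1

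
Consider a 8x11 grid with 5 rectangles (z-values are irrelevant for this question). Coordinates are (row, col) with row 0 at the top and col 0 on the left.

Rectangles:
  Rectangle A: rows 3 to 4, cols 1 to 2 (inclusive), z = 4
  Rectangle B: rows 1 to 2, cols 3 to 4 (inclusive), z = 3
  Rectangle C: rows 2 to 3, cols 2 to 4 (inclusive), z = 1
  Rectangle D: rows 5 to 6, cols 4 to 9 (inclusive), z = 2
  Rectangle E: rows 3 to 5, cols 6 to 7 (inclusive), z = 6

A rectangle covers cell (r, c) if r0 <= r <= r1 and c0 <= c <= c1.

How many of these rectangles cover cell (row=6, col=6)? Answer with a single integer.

Answer: 1

Derivation:
Check cell (6,6):
  A: rows 3-4 cols 1-2 -> outside (row miss)
  B: rows 1-2 cols 3-4 -> outside (row miss)
  C: rows 2-3 cols 2-4 -> outside (row miss)
  D: rows 5-6 cols 4-9 -> covers
  E: rows 3-5 cols 6-7 -> outside (row miss)
Count covering = 1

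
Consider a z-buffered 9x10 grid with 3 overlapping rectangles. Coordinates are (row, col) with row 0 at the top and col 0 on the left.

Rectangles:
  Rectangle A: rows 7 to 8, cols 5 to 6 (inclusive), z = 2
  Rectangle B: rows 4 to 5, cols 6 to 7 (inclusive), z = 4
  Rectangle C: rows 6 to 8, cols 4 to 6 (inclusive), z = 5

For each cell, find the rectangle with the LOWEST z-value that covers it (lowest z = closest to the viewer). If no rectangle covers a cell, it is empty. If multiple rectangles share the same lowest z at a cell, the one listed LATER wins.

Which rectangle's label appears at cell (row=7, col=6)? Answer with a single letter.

Answer: A

Derivation:
Check cell (7,6):
  A: rows 7-8 cols 5-6 z=2 -> covers; best now A (z=2)
  B: rows 4-5 cols 6-7 -> outside (row miss)
  C: rows 6-8 cols 4-6 z=5 -> covers; best now A (z=2)
Winner: A at z=2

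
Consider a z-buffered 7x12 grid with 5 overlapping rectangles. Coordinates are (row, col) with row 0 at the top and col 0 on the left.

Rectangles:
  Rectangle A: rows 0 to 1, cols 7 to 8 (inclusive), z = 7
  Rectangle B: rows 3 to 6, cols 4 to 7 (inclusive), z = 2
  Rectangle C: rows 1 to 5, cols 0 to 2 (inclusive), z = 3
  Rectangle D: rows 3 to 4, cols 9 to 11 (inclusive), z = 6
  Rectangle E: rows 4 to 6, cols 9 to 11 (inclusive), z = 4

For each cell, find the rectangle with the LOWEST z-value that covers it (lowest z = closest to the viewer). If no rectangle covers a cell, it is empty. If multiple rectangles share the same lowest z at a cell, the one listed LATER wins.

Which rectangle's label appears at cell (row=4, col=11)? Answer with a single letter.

Answer: E

Derivation:
Check cell (4,11):
  A: rows 0-1 cols 7-8 -> outside (row miss)
  B: rows 3-6 cols 4-7 -> outside (col miss)
  C: rows 1-5 cols 0-2 -> outside (col miss)
  D: rows 3-4 cols 9-11 z=6 -> covers; best now D (z=6)
  E: rows 4-6 cols 9-11 z=4 -> covers; best now E (z=4)
Winner: E at z=4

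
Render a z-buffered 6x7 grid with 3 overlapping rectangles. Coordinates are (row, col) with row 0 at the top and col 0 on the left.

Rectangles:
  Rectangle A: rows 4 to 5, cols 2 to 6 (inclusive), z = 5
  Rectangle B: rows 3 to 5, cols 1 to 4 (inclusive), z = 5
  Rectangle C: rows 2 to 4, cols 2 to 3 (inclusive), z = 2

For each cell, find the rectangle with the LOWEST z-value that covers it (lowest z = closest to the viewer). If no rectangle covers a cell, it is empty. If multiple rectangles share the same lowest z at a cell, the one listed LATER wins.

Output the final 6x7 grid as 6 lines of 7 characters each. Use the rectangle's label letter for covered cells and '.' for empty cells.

.......
.......
..CC...
.BCCB..
.BCCBAA
.BBBBAA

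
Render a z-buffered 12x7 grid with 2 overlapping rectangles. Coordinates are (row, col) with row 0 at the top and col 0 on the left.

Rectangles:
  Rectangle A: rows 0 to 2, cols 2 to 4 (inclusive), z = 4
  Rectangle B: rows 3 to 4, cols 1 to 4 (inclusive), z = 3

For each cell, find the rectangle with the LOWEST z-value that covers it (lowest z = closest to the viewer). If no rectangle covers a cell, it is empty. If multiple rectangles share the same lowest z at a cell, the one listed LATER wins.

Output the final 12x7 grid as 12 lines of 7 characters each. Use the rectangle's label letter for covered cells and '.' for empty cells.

..AAA..
..AAA..
..AAA..
.BBBB..
.BBBB..
.......
.......
.......
.......
.......
.......
.......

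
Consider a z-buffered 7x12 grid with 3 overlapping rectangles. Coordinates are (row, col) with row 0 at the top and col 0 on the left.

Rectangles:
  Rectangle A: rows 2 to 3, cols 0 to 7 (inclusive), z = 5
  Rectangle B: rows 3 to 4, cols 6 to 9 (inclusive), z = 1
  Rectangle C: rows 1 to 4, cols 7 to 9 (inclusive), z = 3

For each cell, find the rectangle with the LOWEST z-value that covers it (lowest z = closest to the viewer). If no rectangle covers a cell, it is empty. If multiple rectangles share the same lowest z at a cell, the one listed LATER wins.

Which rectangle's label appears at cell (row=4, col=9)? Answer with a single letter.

Answer: B

Derivation:
Check cell (4,9):
  A: rows 2-3 cols 0-7 -> outside (row miss)
  B: rows 3-4 cols 6-9 z=1 -> covers; best now B (z=1)
  C: rows 1-4 cols 7-9 z=3 -> covers; best now B (z=1)
Winner: B at z=1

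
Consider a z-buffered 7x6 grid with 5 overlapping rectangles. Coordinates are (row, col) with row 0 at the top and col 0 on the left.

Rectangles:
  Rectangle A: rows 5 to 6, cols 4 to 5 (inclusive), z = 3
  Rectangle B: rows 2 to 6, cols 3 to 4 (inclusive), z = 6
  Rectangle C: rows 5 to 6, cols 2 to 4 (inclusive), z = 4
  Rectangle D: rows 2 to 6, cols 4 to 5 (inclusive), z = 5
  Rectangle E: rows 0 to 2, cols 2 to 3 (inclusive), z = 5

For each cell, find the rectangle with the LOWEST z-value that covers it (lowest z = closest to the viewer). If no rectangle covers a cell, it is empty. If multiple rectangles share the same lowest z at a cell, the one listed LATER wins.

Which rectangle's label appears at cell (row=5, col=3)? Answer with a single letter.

Check cell (5,3):
  A: rows 5-6 cols 4-5 -> outside (col miss)
  B: rows 2-6 cols 3-4 z=6 -> covers; best now B (z=6)
  C: rows 5-6 cols 2-4 z=4 -> covers; best now C (z=4)
  D: rows 2-6 cols 4-5 -> outside (col miss)
  E: rows 0-2 cols 2-3 -> outside (row miss)
Winner: C at z=4

Answer: C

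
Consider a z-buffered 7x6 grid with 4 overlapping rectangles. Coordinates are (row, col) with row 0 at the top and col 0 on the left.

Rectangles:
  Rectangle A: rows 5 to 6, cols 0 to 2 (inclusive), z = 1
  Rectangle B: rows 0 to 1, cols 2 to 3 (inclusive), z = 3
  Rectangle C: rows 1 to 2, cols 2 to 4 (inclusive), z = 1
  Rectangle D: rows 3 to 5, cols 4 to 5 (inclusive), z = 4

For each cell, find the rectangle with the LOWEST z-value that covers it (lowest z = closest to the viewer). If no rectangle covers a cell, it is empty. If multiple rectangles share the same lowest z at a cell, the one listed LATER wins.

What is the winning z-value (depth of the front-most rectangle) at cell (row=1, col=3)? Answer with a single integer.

Answer: 1

Derivation:
Check cell (1,3):
  A: rows 5-6 cols 0-2 -> outside (row miss)
  B: rows 0-1 cols 2-3 z=3 -> covers; best now B (z=3)
  C: rows 1-2 cols 2-4 z=1 -> covers; best now C (z=1)
  D: rows 3-5 cols 4-5 -> outside (row miss)
Winner: C at z=1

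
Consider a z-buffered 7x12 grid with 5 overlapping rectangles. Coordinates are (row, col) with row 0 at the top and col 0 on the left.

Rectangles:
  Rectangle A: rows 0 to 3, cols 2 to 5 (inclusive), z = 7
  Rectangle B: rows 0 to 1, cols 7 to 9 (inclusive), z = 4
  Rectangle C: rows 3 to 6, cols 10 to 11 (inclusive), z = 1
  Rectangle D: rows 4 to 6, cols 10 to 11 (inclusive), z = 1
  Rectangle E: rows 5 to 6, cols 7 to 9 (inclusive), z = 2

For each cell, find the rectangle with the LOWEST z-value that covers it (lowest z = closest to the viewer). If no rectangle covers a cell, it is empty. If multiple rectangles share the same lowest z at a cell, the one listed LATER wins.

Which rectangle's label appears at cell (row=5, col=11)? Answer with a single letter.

Check cell (5,11):
  A: rows 0-3 cols 2-5 -> outside (row miss)
  B: rows 0-1 cols 7-9 -> outside (row miss)
  C: rows 3-6 cols 10-11 z=1 -> covers; best now C (z=1)
  D: rows 4-6 cols 10-11 z=1 -> covers; best now D (z=1)
  E: rows 5-6 cols 7-9 -> outside (col miss)
Winner: D at z=1

Answer: D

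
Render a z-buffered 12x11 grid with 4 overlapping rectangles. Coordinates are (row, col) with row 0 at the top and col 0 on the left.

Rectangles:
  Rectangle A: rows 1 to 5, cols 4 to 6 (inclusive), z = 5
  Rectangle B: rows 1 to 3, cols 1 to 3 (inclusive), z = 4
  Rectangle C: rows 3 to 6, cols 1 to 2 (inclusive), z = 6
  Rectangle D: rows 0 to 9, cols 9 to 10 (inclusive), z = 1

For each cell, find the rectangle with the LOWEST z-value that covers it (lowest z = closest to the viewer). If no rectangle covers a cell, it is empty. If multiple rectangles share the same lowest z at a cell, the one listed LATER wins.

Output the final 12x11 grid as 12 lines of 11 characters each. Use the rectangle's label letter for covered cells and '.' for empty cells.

.........DD
.BBBAAA..DD
.BBBAAA..DD
.BBBAAA..DD
.CC.AAA..DD
.CC.AAA..DD
.CC......DD
.........DD
.........DD
.........DD
...........
...........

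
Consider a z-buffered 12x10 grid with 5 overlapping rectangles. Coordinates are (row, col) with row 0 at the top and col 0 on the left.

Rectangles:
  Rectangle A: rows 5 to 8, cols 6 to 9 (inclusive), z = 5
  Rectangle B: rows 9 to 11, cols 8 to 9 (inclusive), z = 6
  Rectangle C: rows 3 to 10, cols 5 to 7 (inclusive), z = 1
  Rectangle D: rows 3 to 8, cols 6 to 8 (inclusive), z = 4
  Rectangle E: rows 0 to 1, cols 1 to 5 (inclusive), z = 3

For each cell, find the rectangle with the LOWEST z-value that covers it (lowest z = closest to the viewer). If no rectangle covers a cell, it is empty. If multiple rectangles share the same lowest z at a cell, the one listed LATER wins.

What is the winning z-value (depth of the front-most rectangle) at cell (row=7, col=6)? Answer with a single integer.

Answer: 1

Derivation:
Check cell (7,6):
  A: rows 5-8 cols 6-9 z=5 -> covers; best now A (z=5)
  B: rows 9-11 cols 8-9 -> outside (row miss)
  C: rows 3-10 cols 5-7 z=1 -> covers; best now C (z=1)
  D: rows 3-8 cols 6-8 z=4 -> covers; best now C (z=1)
  E: rows 0-1 cols 1-5 -> outside (row miss)
Winner: C at z=1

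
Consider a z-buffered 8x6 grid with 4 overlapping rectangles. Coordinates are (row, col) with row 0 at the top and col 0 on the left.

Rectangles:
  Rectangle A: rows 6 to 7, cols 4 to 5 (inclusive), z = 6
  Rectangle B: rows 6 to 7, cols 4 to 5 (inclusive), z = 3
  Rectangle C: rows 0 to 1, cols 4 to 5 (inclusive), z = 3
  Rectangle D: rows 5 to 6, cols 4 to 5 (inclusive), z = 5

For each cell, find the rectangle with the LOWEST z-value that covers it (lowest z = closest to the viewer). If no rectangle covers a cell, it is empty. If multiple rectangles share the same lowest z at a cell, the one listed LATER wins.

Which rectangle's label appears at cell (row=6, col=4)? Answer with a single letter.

Answer: B

Derivation:
Check cell (6,4):
  A: rows 6-7 cols 4-5 z=6 -> covers; best now A (z=6)
  B: rows 6-7 cols 4-5 z=3 -> covers; best now B (z=3)
  C: rows 0-1 cols 4-5 -> outside (row miss)
  D: rows 5-6 cols 4-5 z=5 -> covers; best now B (z=3)
Winner: B at z=3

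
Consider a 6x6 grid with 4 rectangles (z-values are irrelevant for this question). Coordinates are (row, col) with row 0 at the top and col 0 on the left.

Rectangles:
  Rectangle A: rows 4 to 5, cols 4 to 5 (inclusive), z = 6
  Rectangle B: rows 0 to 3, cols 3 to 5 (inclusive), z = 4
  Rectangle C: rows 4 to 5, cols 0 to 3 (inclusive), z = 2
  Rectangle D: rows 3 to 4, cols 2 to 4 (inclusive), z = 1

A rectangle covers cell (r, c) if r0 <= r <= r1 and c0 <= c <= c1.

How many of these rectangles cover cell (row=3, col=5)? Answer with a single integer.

Check cell (3,5):
  A: rows 4-5 cols 4-5 -> outside (row miss)
  B: rows 0-3 cols 3-5 -> covers
  C: rows 4-5 cols 0-3 -> outside (row miss)
  D: rows 3-4 cols 2-4 -> outside (col miss)
Count covering = 1

Answer: 1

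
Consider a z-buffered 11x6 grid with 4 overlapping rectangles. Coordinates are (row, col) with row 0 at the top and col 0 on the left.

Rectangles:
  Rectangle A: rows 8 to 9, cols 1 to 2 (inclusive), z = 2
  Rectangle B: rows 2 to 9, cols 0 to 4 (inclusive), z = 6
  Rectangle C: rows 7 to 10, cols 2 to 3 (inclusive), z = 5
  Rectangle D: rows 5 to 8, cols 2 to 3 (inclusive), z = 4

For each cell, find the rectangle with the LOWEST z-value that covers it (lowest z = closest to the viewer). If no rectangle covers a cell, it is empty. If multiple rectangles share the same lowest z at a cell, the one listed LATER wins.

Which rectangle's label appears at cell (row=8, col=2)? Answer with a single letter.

Answer: A

Derivation:
Check cell (8,2):
  A: rows 8-9 cols 1-2 z=2 -> covers; best now A (z=2)
  B: rows 2-9 cols 0-4 z=6 -> covers; best now A (z=2)
  C: rows 7-10 cols 2-3 z=5 -> covers; best now A (z=2)
  D: rows 5-8 cols 2-3 z=4 -> covers; best now A (z=2)
Winner: A at z=2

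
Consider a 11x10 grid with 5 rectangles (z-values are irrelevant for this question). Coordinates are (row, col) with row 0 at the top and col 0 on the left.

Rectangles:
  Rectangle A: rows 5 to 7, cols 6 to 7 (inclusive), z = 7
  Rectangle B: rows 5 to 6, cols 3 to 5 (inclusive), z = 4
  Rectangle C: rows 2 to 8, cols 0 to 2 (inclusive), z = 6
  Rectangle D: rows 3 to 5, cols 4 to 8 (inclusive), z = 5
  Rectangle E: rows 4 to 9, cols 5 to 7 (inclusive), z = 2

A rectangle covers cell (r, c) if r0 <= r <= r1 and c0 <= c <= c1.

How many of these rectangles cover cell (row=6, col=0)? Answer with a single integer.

Answer: 1

Derivation:
Check cell (6,0):
  A: rows 5-7 cols 6-7 -> outside (col miss)
  B: rows 5-6 cols 3-5 -> outside (col miss)
  C: rows 2-8 cols 0-2 -> covers
  D: rows 3-5 cols 4-8 -> outside (row miss)
  E: rows 4-9 cols 5-7 -> outside (col miss)
Count covering = 1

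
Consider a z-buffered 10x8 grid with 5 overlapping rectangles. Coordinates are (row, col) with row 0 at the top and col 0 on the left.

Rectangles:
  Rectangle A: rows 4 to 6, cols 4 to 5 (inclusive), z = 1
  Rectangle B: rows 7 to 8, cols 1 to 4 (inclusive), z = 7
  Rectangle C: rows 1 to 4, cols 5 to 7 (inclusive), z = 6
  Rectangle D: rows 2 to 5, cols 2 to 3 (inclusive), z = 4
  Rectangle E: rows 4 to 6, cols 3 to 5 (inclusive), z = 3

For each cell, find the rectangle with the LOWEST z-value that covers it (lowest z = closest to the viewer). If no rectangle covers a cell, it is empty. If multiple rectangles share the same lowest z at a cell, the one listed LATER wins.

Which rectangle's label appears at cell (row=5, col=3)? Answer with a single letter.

Check cell (5,3):
  A: rows 4-6 cols 4-5 -> outside (col miss)
  B: rows 7-8 cols 1-4 -> outside (row miss)
  C: rows 1-4 cols 5-7 -> outside (row miss)
  D: rows 2-5 cols 2-3 z=4 -> covers; best now D (z=4)
  E: rows 4-6 cols 3-5 z=3 -> covers; best now E (z=3)
Winner: E at z=3

Answer: E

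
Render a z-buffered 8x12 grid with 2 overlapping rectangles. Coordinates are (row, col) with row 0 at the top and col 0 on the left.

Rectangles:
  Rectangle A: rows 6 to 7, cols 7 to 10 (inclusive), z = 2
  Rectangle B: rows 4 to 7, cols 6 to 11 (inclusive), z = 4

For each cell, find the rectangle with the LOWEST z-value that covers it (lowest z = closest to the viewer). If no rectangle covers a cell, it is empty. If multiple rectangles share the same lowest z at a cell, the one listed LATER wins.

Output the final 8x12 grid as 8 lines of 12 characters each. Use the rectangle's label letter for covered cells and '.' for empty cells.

............
............
............
............
......BBBBBB
......BBBBBB
......BAAAAB
......BAAAAB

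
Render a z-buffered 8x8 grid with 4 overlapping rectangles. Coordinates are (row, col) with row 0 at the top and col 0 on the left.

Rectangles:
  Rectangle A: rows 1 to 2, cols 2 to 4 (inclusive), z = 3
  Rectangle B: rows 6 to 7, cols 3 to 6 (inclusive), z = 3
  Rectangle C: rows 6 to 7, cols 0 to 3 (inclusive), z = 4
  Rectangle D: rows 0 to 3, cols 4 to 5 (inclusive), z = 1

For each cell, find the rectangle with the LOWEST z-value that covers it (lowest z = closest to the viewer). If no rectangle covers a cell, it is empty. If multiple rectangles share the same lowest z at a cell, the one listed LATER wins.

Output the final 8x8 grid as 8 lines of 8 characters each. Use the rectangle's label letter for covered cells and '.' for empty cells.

....DD..
..AADD..
..AADD..
....DD..
........
........
CCCBBBB.
CCCBBBB.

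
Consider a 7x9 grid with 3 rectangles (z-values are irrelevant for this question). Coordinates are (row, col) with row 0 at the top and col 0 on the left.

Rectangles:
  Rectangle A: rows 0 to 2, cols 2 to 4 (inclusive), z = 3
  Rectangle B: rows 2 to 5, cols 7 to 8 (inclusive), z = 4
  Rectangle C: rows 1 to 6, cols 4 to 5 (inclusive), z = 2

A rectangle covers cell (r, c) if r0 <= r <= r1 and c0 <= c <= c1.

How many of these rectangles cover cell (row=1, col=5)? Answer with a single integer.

Answer: 1

Derivation:
Check cell (1,5):
  A: rows 0-2 cols 2-4 -> outside (col miss)
  B: rows 2-5 cols 7-8 -> outside (row miss)
  C: rows 1-6 cols 4-5 -> covers
Count covering = 1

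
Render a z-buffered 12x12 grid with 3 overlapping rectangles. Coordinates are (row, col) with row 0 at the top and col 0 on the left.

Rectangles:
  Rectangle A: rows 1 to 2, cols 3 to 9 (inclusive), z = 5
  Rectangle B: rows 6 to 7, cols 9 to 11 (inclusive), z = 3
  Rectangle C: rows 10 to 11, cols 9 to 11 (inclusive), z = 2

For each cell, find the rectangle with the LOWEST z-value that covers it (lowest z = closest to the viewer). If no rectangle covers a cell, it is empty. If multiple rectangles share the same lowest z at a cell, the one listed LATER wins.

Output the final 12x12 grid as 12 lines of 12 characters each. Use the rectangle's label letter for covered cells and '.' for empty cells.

............
...AAAAAAA..
...AAAAAAA..
............
............
............
.........BBB
.........BBB
............
............
.........CCC
.........CCC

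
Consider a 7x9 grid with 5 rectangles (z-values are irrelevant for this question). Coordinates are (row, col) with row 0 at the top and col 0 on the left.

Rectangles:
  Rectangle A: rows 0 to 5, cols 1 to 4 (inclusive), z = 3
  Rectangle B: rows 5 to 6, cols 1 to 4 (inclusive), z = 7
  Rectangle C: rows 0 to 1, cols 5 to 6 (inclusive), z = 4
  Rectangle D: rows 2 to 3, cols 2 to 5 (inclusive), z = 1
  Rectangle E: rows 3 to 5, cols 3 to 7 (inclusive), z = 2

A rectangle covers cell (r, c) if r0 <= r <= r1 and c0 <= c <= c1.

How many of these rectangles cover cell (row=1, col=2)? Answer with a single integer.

Check cell (1,2):
  A: rows 0-5 cols 1-4 -> covers
  B: rows 5-6 cols 1-4 -> outside (row miss)
  C: rows 0-1 cols 5-6 -> outside (col miss)
  D: rows 2-3 cols 2-5 -> outside (row miss)
  E: rows 3-5 cols 3-7 -> outside (row miss)
Count covering = 1

Answer: 1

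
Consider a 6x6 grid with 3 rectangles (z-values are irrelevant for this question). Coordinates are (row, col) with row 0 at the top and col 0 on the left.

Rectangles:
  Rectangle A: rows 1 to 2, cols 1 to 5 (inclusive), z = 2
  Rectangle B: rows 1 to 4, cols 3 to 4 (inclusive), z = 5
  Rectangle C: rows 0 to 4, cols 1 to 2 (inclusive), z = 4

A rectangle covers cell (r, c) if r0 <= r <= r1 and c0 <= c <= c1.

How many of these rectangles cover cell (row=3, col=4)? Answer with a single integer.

Check cell (3,4):
  A: rows 1-2 cols 1-5 -> outside (row miss)
  B: rows 1-4 cols 3-4 -> covers
  C: rows 0-4 cols 1-2 -> outside (col miss)
Count covering = 1

Answer: 1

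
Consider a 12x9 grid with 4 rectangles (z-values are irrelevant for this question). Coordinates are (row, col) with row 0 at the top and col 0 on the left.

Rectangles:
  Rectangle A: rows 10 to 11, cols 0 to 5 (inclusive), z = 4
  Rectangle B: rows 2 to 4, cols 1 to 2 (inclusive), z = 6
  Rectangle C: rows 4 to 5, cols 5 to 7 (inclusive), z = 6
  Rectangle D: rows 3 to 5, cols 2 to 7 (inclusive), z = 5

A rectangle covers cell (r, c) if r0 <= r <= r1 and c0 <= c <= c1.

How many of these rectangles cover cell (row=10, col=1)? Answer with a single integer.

Answer: 1

Derivation:
Check cell (10,1):
  A: rows 10-11 cols 0-5 -> covers
  B: rows 2-4 cols 1-2 -> outside (row miss)
  C: rows 4-5 cols 5-7 -> outside (row miss)
  D: rows 3-5 cols 2-7 -> outside (row miss)
Count covering = 1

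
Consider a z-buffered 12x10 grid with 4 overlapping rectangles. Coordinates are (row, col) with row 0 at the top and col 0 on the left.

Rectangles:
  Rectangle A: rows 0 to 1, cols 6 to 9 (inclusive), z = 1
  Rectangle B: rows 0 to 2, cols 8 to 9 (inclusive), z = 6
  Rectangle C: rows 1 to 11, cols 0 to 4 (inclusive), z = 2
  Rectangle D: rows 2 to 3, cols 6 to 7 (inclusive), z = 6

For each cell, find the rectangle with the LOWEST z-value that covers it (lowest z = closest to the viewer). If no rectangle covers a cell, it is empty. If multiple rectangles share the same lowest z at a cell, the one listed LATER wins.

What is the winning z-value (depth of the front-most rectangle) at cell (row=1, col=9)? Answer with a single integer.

Check cell (1,9):
  A: rows 0-1 cols 6-9 z=1 -> covers; best now A (z=1)
  B: rows 0-2 cols 8-9 z=6 -> covers; best now A (z=1)
  C: rows 1-11 cols 0-4 -> outside (col miss)
  D: rows 2-3 cols 6-7 -> outside (row miss)
Winner: A at z=1

Answer: 1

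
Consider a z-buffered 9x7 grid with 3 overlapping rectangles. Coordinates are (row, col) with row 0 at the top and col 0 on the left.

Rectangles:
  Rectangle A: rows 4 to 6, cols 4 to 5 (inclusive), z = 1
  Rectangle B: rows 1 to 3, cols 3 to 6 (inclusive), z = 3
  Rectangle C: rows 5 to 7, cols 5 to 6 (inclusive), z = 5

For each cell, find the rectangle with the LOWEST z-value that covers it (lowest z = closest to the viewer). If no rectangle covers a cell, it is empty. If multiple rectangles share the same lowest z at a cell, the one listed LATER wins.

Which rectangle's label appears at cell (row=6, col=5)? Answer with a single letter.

Answer: A

Derivation:
Check cell (6,5):
  A: rows 4-6 cols 4-5 z=1 -> covers; best now A (z=1)
  B: rows 1-3 cols 3-6 -> outside (row miss)
  C: rows 5-7 cols 5-6 z=5 -> covers; best now A (z=1)
Winner: A at z=1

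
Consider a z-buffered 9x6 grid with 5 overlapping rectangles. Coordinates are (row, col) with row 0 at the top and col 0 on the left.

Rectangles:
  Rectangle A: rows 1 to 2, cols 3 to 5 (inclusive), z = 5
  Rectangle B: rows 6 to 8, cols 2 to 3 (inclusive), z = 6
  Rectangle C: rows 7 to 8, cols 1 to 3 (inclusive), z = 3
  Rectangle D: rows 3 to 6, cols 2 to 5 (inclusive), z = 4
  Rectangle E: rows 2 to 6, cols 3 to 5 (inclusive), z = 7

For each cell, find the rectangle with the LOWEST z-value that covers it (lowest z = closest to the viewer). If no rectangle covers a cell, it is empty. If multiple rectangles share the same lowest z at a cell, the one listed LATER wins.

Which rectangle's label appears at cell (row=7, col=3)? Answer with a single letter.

Check cell (7,3):
  A: rows 1-2 cols 3-5 -> outside (row miss)
  B: rows 6-8 cols 2-3 z=6 -> covers; best now B (z=6)
  C: rows 7-8 cols 1-3 z=3 -> covers; best now C (z=3)
  D: rows 3-6 cols 2-5 -> outside (row miss)
  E: rows 2-6 cols 3-5 -> outside (row miss)
Winner: C at z=3

Answer: C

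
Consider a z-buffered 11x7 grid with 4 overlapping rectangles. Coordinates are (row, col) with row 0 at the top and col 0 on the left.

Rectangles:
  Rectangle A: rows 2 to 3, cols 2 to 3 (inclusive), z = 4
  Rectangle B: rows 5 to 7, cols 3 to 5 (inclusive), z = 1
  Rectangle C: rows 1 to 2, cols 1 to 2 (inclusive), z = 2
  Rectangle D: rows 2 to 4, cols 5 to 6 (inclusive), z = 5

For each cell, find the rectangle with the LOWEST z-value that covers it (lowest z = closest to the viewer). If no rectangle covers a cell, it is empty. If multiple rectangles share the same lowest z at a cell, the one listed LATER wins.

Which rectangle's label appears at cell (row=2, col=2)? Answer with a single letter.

Check cell (2,2):
  A: rows 2-3 cols 2-3 z=4 -> covers; best now A (z=4)
  B: rows 5-7 cols 3-5 -> outside (row miss)
  C: rows 1-2 cols 1-2 z=2 -> covers; best now C (z=2)
  D: rows 2-4 cols 5-6 -> outside (col miss)
Winner: C at z=2

Answer: C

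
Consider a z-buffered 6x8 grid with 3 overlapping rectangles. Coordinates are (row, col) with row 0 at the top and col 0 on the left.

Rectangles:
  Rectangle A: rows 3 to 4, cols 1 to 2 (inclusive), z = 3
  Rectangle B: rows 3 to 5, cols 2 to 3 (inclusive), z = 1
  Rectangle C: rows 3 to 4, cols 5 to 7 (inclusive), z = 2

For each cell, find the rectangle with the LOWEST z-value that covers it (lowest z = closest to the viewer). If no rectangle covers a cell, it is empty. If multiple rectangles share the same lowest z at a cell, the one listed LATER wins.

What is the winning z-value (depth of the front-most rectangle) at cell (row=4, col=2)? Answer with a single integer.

Check cell (4,2):
  A: rows 3-4 cols 1-2 z=3 -> covers; best now A (z=3)
  B: rows 3-5 cols 2-3 z=1 -> covers; best now B (z=1)
  C: rows 3-4 cols 5-7 -> outside (col miss)
Winner: B at z=1

Answer: 1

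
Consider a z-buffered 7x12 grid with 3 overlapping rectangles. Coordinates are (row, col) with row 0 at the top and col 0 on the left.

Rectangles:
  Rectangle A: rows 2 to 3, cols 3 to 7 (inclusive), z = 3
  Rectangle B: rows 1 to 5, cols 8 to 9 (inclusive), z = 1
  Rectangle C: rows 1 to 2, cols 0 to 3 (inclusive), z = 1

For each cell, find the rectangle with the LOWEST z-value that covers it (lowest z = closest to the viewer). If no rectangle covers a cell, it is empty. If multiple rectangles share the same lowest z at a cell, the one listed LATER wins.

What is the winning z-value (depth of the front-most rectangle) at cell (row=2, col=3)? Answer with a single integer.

Answer: 1

Derivation:
Check cell (2,3):
  A: rows 2-3 cols 3-7 z=3 -> covers; best now A (z=3)
  B: rows 1-5 cols 8-9 -> outside (col miss)
  C: rows 1-2 cols 0-3 z=1 -> covers; best now C (z=1)
Winner: C at z=1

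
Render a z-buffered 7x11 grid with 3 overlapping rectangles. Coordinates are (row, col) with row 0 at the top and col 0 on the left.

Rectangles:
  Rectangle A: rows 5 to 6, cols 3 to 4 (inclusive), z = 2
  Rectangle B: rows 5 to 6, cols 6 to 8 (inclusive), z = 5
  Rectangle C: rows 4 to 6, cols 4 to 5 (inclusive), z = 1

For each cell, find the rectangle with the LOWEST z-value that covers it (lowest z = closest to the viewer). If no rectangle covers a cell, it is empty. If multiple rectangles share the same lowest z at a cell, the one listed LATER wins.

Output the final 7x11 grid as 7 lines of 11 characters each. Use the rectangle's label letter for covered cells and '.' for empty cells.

...........
...........
...........
...........
....CC.....
...ACCBBB..
...ACCBBB..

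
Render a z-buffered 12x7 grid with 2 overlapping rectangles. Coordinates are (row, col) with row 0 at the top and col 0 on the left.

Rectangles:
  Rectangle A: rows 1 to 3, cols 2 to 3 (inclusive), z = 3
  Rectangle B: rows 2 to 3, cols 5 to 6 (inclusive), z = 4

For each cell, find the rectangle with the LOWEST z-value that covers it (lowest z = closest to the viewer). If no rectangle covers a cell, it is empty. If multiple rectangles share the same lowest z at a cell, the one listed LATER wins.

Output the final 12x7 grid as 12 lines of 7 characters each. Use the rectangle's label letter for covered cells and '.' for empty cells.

.......
..AA...
..AA.BB
..AA.BB
.......
.......
.......
.......
.......
.......
.......
.......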